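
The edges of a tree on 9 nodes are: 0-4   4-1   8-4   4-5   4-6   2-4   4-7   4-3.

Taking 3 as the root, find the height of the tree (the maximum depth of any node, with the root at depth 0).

2

A deepest node is 5, reached by 3 → 4 → 5.
That path has 2 edges, so the height is 2.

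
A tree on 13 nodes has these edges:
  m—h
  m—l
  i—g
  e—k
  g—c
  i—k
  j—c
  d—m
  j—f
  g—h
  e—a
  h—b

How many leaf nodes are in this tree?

5

Degree-1 nodes: a, b, d, f, l — 5 of them.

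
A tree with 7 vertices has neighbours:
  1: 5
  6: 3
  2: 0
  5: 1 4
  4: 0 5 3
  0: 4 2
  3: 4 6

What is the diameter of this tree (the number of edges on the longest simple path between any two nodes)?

BFS from 1 reaches 2 last, at distance 4; BFS from 2 confirms no node is farther.
Path: 1 - 5 - 4 - 0 - 2.

4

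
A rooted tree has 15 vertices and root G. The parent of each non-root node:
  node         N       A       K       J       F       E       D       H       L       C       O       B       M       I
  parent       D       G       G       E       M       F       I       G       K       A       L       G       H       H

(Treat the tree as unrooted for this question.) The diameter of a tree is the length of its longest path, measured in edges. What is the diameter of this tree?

BFS from O reaches J last, at distance 8; BFS from J confirms no node is farther.
Path: O – L – K – G – H – M – F – E – J.

8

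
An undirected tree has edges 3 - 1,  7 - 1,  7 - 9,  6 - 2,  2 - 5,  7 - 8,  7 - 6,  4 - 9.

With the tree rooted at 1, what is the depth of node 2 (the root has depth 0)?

3

1 → 7 → 6 → 2 — 3 edges.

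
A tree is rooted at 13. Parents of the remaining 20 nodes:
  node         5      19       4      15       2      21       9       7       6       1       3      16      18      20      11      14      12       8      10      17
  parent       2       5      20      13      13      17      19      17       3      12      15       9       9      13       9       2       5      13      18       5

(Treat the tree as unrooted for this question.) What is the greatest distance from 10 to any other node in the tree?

9

The node farthest from 10 is 6, via 10–18–9–19–5–2–13–15–3–6 — 9 edges.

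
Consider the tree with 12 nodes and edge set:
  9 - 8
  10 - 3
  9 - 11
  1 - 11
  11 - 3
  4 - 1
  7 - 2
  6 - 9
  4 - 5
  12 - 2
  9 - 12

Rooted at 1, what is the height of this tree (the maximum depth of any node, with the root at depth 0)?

A deepest node is 7, reached by 1-11-9-12-2-7.
That path has 5 edges, so the height is 5.

5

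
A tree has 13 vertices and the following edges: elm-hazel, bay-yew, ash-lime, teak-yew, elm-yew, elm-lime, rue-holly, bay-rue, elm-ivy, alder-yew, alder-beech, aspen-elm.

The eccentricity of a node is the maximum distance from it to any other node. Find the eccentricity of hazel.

Distances from hazel peak at 5, attained at holly.
hazel – elm – yew – bay – rue – holly

5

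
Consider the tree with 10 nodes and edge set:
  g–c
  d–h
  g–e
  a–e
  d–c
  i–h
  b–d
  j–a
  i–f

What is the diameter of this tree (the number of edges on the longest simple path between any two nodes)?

8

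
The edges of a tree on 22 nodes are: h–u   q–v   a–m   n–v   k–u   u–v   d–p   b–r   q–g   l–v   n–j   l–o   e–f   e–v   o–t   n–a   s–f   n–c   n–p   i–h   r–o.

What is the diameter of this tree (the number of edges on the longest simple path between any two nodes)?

A longest path is b-r-o-l-v-n-a-m, with 7 edges.

7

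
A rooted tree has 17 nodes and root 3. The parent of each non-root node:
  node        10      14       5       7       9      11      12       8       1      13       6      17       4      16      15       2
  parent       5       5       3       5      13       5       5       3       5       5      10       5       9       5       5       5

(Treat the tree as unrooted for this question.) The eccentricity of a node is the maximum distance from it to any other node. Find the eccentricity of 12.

Distances from 12 peak at 4, attained at 4.
12-5-13-9-4

4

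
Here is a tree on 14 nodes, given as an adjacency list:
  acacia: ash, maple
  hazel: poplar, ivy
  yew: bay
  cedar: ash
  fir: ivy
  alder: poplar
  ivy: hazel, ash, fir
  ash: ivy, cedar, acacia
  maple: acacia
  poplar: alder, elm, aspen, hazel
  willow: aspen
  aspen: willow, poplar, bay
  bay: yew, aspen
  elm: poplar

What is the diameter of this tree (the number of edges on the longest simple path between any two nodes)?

8

A longest path is yew - bay - aspen - poplar - hazel - ivy - ash - acacia - maple, with 8 edges.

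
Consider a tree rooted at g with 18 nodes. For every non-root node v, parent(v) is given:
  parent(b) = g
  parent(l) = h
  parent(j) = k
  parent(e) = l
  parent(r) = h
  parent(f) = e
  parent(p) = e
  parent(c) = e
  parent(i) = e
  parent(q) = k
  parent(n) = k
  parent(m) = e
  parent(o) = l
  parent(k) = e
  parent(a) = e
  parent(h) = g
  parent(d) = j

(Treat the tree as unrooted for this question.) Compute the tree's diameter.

A longest path is d–j–k–e–l–h–g–b, with 7 edges.

7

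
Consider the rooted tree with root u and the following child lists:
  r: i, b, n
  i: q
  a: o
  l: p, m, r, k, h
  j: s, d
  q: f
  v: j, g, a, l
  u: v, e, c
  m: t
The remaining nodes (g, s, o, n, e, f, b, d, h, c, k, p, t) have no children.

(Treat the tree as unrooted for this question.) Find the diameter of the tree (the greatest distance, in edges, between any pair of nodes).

A longest path is s - j - v - l - r - i - q - f, with 7 edges.

7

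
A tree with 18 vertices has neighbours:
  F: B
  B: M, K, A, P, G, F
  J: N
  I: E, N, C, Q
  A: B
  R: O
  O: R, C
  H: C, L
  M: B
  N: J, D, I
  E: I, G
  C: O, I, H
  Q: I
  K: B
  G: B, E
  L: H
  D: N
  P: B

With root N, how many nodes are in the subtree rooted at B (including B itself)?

The subtree rooted at B contains: B, F, A, P, M, K — 6 nodes.

6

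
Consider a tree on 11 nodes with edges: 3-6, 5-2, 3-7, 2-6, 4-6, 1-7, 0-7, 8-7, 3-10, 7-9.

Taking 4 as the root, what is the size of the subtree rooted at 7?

The subtree rooted at 7 contains: 7, 9, 0, 1, 8 — 5 nodes.

5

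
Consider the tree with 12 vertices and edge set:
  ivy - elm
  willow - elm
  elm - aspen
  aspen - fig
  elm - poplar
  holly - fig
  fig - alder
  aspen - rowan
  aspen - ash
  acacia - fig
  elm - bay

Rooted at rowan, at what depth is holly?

rowan–aspen–fig–holly — 3 edges.

3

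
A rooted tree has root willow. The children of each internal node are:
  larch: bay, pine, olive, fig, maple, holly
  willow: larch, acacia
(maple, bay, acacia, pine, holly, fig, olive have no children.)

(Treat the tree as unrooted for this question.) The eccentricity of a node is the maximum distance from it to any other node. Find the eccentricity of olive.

A farthest node from olive is acacia.
The path olive-larch-willow-acacia has 3 edges.

3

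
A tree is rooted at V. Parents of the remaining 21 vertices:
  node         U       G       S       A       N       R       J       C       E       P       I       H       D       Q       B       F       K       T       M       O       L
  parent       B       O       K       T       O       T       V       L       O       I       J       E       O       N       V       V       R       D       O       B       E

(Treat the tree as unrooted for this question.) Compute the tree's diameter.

BFS from S reaches P last, at distance 10; BFS from P confirms no node is farther.
Path: S-K-R-T-D-O-B-V-J-I-P.

10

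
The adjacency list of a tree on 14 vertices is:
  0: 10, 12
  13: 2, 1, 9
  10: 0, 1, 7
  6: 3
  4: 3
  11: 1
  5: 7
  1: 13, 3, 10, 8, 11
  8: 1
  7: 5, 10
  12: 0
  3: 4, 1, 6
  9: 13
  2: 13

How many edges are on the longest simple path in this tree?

5

Starting from 9, a farthest node is 5 at distance 5.
One longest path: 9–13–1–10–7–5.
So the diameter is 5.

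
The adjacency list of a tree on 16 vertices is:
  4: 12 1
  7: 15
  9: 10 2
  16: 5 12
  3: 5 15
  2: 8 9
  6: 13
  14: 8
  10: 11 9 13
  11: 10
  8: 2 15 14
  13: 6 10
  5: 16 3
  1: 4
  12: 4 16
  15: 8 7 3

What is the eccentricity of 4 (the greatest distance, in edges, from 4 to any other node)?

Distances from 4 peak at 11, attained at 6.
4 – 12 – 16 – 5 – 3 – 15 – 8 – 2 – 9 – 10 – 13 – 6

11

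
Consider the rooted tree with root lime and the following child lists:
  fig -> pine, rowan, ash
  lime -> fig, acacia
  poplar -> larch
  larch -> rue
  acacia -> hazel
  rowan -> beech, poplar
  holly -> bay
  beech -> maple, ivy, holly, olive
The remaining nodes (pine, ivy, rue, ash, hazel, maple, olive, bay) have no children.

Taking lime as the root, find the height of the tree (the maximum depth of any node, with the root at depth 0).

5

The longest root-to-leaf path is lime-fig-rowan-beech-holly-bay (5 edges).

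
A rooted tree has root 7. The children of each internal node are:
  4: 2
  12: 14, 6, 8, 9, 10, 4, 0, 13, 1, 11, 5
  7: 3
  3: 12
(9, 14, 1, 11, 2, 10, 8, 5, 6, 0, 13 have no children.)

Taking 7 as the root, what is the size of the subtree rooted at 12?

The subtree rooted at 12 contains: 12, 9, 4, 14, 8, 11, 13, 6, 5, 0, 1, 10, 2 — 13 nodes.

13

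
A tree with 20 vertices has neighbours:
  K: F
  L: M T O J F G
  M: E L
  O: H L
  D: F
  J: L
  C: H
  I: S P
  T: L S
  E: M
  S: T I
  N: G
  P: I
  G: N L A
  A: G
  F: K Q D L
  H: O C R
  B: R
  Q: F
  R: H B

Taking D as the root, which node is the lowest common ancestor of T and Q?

F

Path T→root: T L F D; path Q→root: Q F D.
First common node: F.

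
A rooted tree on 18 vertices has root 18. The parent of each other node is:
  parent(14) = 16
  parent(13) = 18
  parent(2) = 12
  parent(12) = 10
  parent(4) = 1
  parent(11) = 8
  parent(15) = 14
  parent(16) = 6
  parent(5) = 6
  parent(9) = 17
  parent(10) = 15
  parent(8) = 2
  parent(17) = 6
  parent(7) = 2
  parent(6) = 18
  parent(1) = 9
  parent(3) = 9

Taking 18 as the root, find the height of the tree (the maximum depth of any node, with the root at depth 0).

9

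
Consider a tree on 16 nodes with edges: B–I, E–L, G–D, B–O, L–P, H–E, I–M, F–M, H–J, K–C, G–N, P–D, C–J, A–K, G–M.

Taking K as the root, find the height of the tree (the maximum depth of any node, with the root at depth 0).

A deepest node is O, reached by K-C-J-H-E-L-P-D-G-M-I-B-O.
That path has 12 edges, so the height is 12.

12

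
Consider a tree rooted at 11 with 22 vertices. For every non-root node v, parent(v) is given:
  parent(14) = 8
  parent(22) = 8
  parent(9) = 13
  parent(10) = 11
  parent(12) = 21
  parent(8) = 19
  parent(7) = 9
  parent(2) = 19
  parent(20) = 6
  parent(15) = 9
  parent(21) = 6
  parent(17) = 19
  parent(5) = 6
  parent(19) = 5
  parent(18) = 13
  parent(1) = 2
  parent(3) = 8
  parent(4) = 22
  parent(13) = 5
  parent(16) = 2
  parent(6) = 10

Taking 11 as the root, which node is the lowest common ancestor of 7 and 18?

13

Path 7→root: 7 9 13 5 6 10 11; path 18→root: 18 13 5 6 10 11.
First common node: 13.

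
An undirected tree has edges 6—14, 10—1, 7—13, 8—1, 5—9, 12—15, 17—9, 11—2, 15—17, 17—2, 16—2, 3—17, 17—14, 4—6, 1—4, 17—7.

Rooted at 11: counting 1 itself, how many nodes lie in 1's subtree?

1's subtree: {1, 10, 8}, size 3.

3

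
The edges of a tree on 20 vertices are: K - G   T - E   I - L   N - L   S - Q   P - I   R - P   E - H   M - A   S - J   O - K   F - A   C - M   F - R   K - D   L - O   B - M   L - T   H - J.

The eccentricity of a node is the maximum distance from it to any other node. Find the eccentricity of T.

8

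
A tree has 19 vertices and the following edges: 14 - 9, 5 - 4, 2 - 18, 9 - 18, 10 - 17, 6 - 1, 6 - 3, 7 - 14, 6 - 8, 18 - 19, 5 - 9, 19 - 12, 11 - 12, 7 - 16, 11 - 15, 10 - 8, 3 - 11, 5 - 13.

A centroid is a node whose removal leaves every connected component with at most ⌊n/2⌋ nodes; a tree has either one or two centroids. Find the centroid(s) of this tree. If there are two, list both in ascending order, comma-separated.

19

Removing 19 splits the tree into components of sizes 9, 9; the largest is 9 ≤ ⌊19/2⌋ = 9.
Every other node leaves some component of size > 9, so the centroid is unique.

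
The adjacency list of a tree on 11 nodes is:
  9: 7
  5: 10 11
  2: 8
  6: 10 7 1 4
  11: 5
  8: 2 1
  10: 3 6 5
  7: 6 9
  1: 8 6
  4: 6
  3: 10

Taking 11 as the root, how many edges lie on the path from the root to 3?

3

Climbing from 3 to the root: 3–10–5–11. That's 3 steps.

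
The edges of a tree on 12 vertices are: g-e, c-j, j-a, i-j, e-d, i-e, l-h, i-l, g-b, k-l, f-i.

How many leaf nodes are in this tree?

7

Exactly 7 nodes have a single neighbour: a, b, c, d, f, h, k.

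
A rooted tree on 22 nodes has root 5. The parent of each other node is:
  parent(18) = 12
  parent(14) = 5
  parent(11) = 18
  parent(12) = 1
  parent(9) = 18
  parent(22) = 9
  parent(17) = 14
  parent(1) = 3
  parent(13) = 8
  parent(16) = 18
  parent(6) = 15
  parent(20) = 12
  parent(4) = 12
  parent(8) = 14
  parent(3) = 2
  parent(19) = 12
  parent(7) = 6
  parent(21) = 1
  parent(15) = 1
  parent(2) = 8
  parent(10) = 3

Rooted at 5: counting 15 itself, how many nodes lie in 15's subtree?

The subtree rooted at 15 contains: 15, 6, 7 — 3 nodes.

3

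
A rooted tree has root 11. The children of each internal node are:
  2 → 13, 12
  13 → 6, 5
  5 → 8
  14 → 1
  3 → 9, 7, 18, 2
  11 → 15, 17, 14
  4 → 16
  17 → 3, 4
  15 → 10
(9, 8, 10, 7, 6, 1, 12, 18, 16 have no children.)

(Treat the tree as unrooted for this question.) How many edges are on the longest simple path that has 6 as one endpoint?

7

A farthest node from 6 is 10 (1 also at distance 7).
The path 6 – 13 – 2 – 3 – 17 – 11 – 15 – 10 has 7 edges.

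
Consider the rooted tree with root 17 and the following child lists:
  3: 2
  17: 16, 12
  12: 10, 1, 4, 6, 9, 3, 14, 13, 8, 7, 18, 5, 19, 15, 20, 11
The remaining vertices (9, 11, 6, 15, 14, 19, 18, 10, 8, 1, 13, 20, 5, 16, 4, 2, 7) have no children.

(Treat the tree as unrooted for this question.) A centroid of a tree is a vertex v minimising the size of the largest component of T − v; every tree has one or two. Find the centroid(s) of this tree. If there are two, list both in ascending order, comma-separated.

12

Delete 12: the remaining components have sizes 2, 2, 1, 1, 1, 1, 1, 1, 1, 1, 1, 1, 1, 1, 1, 1, 1. Max 2 ≤ 10, so 12 is a centroid.
Every other node leaves some component of size > 10, so the centroid is unique.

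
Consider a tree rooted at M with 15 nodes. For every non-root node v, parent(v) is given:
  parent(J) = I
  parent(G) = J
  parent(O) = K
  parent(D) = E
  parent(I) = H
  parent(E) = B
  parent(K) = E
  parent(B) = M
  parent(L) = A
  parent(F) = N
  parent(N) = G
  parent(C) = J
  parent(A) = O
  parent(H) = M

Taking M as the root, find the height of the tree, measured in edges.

6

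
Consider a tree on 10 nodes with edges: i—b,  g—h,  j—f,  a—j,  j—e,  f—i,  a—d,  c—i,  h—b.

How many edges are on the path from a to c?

4

a–j–f–i–c: 4 edges.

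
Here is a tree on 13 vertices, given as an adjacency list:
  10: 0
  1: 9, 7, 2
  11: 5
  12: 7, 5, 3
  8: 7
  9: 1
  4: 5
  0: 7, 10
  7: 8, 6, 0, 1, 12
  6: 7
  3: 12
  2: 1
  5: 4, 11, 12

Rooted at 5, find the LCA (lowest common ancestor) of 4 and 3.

Path 4→root: 4 5; path 3→root: 3 12 5.
First common node: 5.

5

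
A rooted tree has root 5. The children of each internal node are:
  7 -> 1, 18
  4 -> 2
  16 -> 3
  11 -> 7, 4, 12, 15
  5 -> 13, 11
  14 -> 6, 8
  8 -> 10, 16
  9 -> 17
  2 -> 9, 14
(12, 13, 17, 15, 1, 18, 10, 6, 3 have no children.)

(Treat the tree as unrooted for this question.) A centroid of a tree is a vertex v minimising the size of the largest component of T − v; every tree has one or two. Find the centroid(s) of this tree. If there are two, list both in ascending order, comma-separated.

2, 4

If 2 is removed the pieces have sizes 9, 6, 2, all ≤ ⌊18/2⌋ = 9.
4 is adjacent to 2 and is also a centroid (the largest component after removing it is likewise 9).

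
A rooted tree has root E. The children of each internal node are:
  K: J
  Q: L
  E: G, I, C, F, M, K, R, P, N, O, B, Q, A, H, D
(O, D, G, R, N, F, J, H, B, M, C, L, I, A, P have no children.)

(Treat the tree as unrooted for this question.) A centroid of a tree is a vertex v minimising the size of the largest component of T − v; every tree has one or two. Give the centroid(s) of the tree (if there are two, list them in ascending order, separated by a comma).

If E is removed the pieces have sizes 2, 2, 1, 1, 1, 1, 1, 1, 1, 1, 1, 1, 1, 1, 1, all ≤ ⌊18/2⌋ = 9.
Every other node leaves some component of size > 9, so the centroid is unique.

E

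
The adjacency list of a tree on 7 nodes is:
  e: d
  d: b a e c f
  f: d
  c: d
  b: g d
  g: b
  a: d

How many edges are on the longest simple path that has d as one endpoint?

Distances from d peak at 2, attained at g.
d-b-g

2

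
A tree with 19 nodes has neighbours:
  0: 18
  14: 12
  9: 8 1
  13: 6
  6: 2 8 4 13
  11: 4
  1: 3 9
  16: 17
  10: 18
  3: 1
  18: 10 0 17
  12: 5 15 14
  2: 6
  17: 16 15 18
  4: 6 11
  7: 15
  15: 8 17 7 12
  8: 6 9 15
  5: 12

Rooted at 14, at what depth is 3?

6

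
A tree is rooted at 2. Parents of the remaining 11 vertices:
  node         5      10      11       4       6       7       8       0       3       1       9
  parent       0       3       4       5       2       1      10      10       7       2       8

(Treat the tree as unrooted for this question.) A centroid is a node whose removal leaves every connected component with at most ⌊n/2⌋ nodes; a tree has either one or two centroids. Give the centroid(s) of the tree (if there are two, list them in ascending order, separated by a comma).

10

Removing 10 splits the tree into components of sizes 5, 4, 2; the largest is 5 ≤ ⌊12/2⌋ = 6.
No neighbour of 10 does as well, so 10 is the unique centroid.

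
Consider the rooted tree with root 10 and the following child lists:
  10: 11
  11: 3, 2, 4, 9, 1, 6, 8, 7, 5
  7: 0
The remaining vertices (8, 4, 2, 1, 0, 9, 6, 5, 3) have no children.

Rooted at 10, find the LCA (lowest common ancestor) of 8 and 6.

8's ancestor chain is 8, 11, 10 and 6's is 6, 11, 10; they first meet at 11.

11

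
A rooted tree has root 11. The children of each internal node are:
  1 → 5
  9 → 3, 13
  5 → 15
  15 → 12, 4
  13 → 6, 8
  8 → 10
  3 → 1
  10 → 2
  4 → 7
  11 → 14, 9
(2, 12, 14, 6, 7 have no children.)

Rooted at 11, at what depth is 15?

Climbing from 15 to the root: 15–5–1–3–9–11. That's 5 steps.

5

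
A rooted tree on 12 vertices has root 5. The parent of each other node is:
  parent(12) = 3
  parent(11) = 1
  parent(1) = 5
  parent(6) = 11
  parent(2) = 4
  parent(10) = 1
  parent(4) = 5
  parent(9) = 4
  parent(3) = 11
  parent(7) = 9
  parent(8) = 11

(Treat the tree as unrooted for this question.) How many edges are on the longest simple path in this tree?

7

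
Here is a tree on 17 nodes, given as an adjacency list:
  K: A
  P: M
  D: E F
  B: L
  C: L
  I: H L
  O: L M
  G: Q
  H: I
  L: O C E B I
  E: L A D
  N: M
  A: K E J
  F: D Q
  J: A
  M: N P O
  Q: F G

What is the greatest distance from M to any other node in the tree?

A farthest node from M is G.
The path M–O–L–E–D–F–Q–G has 7 edges.

7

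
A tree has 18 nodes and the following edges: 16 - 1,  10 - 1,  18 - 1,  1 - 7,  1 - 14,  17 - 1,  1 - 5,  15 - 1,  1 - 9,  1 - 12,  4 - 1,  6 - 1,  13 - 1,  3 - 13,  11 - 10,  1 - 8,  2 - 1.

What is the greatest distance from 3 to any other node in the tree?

4

A farthest node from 3 is 11.
The path 3 – 13 – 1 – 10 – 11 has 4 edges.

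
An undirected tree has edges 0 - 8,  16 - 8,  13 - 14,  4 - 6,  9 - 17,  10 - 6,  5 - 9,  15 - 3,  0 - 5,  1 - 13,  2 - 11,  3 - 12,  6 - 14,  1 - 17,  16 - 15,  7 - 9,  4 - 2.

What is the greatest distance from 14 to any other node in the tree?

11

A farthest node from 14 is 12.
The path 14 – 13 – 1 – 17 – 9 – 5 – 0 – 8 – 16 – 15 – 3 – 12 has 11 edges.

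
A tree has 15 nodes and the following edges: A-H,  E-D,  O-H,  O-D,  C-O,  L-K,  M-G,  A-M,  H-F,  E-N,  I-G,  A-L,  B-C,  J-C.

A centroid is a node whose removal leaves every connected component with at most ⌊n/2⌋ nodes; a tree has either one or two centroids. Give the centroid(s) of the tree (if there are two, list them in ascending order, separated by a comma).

Removing H splits the tree into components of sizes 7, 6, 1; the largest is 7 ≤ ⌊15/2⌋ = 7.
No neighbour of H does as well, so H is the unique centroid.

H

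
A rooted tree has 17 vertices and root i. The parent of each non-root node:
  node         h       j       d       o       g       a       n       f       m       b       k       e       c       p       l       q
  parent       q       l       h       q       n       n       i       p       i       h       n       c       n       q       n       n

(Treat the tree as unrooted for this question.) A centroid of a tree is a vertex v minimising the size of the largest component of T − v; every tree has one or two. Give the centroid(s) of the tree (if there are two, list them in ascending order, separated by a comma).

Delete n: the remaining components have sizes 7, 2, 2, 2, 1, 1, 1. Max 7 ≤ 8, so n is a centroid.
Every other node leaves some component of size > 8, so the centroid is unique.

n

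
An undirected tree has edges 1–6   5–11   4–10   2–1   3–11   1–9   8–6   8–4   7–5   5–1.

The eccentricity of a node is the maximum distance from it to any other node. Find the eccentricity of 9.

Distances from 9 peak at 5, attained at 10.
9 – 1 – 6 – 8 – 4 – 10

5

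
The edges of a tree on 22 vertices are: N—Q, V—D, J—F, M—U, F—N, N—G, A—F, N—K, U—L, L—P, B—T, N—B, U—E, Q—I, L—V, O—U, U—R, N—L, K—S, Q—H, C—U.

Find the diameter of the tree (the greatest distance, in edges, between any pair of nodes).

5

A longest path is S-K-N-L-U-E, with 5 edges.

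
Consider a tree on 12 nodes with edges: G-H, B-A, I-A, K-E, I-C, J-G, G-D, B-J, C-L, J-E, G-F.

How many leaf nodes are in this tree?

5

Degree-1 nodes: D, F, H, K, L — 5 of them.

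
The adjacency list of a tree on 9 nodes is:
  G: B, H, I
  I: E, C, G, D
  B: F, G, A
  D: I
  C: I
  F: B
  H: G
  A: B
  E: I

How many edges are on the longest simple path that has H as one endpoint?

3

A farthest node from H is A (F, C, D, E also at distance 3).
The path H – G – B – A has 3 edges.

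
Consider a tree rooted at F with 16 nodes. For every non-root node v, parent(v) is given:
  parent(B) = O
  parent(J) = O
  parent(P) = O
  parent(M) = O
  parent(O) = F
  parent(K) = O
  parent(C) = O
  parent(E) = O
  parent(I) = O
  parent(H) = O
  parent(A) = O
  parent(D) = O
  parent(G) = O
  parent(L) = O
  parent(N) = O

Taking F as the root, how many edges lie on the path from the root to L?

F → O → L — 2 edges.

2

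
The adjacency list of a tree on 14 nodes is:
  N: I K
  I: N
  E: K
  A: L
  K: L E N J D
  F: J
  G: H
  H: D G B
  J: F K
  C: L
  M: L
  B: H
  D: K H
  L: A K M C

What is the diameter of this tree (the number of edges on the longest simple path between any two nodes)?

5

A longest path is G-H-D-K-L-C, with 5 edges.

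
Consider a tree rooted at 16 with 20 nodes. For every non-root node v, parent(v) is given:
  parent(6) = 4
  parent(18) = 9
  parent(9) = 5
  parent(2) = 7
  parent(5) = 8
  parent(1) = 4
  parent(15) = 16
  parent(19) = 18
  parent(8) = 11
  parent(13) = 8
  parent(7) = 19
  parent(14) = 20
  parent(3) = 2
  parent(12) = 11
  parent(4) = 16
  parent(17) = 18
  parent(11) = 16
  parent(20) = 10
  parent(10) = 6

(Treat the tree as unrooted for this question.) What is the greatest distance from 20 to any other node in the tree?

The node farthest from 20 is 3, via 20 – 10 – 6 – 4 – 16 – 11 – 8 – 5 – 9 – 18 – 19 – 7 – 2 – 3 — 13 edges.

13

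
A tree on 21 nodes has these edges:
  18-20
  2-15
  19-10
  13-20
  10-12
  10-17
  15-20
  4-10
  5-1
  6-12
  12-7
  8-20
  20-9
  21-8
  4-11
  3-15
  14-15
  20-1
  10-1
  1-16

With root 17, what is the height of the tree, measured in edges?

5

The longest root-to-leaf path is 17–10–1–20–15–14 (5 edges).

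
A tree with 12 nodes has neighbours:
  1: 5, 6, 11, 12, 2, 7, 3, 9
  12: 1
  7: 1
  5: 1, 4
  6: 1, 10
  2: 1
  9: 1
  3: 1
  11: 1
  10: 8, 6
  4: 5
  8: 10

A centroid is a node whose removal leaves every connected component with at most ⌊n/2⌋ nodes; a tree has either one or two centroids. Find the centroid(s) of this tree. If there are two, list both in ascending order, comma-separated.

1

Removing 1 splits the tree into components of sizes 3, 2, 1, 1, 1, 1, 1, 1; the largest is 3 ≤ ⌊12/2⌋ = 6.
No neighbour of 1 does as well, so 1 is the unique centroid.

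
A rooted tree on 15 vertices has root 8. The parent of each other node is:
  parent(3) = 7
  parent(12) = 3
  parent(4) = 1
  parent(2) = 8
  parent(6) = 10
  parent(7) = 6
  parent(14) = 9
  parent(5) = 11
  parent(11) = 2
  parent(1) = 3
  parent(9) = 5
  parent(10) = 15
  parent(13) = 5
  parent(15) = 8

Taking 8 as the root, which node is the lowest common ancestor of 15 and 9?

8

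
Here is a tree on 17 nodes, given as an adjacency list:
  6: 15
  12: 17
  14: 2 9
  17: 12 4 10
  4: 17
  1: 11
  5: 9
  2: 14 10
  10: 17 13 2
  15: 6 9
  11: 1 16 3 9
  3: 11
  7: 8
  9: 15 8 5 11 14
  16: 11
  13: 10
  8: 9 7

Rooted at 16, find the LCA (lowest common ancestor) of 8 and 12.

9

Ancestors of 8 (toward the root): 8, 9, 11, 16.
Ancestors of 12: 12, 17, 10, 2, 14, 9, 11, 16.
The deepest node appearing in both lists is 9.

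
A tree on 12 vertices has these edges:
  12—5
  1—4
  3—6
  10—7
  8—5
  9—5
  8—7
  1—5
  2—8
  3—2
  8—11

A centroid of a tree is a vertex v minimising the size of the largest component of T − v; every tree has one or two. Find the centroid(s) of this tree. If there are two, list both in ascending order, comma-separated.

Removing 8 splits the tree into components of sizes 5, 3, 2, 1; the largest is 5 ≤ ⌊12/2⌋ = 6.
Every other node leaves some component of size > 6, so the centroid is unique.

8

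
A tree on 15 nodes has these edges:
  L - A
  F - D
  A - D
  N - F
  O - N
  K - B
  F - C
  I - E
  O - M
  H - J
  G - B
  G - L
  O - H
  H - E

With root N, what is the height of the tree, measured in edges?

The longest root-to-leaf path is N-F-D-A-L-G-B-K (7 edges).

7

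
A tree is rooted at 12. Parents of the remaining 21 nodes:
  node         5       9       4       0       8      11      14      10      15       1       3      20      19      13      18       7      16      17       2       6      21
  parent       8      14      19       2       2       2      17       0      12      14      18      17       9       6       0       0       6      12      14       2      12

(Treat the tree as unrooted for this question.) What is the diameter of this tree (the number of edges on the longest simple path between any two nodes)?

BFS from 4 reaches 3 last, at distance 7; BFS from 3 confirms no node is farther.
Path: 4-19-9-14-2-0-18-3.

7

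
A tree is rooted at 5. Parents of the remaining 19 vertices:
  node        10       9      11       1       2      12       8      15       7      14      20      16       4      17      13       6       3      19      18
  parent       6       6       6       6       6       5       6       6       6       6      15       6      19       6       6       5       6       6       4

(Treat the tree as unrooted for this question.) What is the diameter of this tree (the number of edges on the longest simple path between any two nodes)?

5

Starting from 18, a farthest node is 12 at distance 5.
One longest path: 18 – 4 – 19 – 6 – 5 – 12.
So the diameter is 5.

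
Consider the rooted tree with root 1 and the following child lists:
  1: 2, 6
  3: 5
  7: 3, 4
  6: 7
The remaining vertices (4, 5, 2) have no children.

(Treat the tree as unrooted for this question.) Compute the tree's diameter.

5

BFS from 2 reaches 5 last, at distance 5; BFS from 5 confirms no node is farther.
Path: 2 – 1 – 6 – 7 – 3 – 5.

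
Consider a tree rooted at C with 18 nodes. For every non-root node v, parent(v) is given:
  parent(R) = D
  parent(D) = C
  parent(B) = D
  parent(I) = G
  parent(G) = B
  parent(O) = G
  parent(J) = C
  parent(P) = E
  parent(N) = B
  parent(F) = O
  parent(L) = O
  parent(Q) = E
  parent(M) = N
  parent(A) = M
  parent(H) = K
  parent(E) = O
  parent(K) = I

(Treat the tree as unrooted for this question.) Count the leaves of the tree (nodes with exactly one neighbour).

8

The leaves are A, F, H, J, L, P, Q, R.
That is 8 leaves.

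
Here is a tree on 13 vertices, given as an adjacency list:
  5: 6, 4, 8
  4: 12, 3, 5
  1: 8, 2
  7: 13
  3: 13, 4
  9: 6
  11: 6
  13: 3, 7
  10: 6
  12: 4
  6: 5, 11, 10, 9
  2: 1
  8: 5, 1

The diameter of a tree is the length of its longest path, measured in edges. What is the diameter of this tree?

Starting from 7, a farthest node is 2 at distance 7.
One longest path: 7 - 13 - 3 - 4 - 5 - 8 - 1 - 2.
So the diameter is 7.

7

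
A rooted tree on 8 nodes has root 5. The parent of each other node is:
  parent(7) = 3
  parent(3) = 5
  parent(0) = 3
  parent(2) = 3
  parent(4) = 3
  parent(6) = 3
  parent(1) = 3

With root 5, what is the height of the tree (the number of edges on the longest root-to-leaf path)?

A deepest node is 6, reached by 5 – 3 – 6.
That path has 2 edges, so the height is 2.

2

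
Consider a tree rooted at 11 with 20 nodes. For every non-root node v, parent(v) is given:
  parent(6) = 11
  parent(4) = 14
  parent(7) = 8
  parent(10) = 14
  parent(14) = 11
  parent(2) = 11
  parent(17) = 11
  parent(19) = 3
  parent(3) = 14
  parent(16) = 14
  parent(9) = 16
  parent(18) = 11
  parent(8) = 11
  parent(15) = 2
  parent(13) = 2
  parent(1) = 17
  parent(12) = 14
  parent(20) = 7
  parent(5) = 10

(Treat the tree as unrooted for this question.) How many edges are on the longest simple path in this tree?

BFS from 20 reaches 9 last, at distance 6; BFS from 9 confirms no node is farther.
Path: 20-7-8-11-14-16-9.

6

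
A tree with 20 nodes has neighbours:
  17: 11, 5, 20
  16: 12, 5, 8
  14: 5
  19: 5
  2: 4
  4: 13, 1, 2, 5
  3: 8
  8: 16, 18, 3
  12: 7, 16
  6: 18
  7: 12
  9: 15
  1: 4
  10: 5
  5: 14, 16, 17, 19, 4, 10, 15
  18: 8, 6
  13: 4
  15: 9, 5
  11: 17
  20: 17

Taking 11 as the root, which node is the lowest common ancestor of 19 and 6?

Path 19→root: 19 5 17 11; path 6→root: 6 18 8 16 5 17 11.
First common node: 5.

5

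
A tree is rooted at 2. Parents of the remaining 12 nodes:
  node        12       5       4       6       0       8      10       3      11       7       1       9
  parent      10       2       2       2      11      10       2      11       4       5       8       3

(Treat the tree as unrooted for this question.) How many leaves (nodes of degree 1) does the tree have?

6

The leaves are 0, 1, 6, 7, 9, 12.
That is 6 leaves.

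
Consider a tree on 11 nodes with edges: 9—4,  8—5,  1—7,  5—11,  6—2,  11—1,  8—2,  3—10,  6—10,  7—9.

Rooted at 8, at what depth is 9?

Climbing from 9 to the root: 9 → 7 → 1 → 11 → 5 → 8. That's 5 steps.

5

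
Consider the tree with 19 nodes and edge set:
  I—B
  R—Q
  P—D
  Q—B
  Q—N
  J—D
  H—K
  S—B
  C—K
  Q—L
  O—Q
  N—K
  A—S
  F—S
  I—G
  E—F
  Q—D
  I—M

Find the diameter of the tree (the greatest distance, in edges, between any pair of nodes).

A longest path is E - F - S - B - Q - N - K - C, with 7 edges.

7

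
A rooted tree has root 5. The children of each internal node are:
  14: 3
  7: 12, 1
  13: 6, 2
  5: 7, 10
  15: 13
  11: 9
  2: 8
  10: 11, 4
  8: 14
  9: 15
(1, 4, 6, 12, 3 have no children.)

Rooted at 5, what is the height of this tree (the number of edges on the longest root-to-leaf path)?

A deepest node is 3, reached by 5-10-11-9-15-13-2-8-14-3.
That path has 9 edges, so the height is 9.

9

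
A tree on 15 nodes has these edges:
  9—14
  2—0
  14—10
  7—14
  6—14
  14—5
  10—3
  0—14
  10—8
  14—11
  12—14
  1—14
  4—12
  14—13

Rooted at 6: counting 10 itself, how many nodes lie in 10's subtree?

3

Descendants of 10 (including itself): 10, 3, 8. That's 3.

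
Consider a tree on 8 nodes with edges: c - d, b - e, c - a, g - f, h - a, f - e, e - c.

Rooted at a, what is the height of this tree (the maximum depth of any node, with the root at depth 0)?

g sits deepest: a–c–e–f–g — 4 edges from the root.

4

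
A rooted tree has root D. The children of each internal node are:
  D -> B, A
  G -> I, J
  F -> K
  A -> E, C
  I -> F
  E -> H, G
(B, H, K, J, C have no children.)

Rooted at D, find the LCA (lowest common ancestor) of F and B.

D

Ancestors of F (toward the root): F, I, G, E, A, D.
Ancestors of B: B, D.
The deepest node appearing in both lists is D.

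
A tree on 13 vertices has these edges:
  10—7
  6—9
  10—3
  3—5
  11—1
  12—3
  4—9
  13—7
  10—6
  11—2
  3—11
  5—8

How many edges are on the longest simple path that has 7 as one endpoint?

A farthest node from 7 is 1 (4, 2, 8 also at distance 4).
The path 7-10-3-11-1 has 4 edges.

4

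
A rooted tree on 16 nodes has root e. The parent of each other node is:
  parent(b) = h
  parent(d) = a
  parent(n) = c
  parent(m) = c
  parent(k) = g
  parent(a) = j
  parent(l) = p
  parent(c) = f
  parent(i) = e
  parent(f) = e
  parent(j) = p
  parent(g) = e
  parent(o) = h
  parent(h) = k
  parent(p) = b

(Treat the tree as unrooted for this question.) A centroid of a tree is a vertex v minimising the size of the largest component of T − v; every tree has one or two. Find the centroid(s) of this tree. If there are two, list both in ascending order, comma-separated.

h, k

Removing h splits the tree into components of sizes 8, 6, 1; the largest is 8 ≤ ⌊16/2⌋ = 8.
k is adjacent to h and is also a centroid (the largest component after removing it is likewise 8).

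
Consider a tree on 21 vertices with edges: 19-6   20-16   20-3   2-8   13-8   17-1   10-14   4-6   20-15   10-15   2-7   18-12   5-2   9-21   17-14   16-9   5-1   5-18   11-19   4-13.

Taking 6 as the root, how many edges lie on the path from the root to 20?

11

Climbing from 20 to the root: 20 → 15 → 10 → 14 → 17 → 1 → 5 → 2 → 8 → 13 → 4 → 6. That's 11 steps.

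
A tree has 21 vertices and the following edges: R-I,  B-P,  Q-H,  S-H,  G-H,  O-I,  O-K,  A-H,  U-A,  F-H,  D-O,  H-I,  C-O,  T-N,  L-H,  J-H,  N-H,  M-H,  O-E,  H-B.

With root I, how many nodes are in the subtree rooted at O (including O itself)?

Descendants of O (including itself): O, D, C, K, E. That's 5.

5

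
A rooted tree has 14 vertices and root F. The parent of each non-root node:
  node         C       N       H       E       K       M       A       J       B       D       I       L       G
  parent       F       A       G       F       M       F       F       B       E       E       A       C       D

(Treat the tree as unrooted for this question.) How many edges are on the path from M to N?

The path is M–F–A–N, which has 3 edges.

3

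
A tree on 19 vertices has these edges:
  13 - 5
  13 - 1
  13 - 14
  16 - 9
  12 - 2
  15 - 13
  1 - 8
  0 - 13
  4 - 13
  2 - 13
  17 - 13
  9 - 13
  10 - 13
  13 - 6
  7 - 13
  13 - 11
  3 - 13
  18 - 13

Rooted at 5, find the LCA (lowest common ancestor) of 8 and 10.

Ancestors of 8 (toward the root): 8, 1, 13, 5.
Ancestors of 10: 10, 13, 5.
The deepest node appearing in both lists is 13.

13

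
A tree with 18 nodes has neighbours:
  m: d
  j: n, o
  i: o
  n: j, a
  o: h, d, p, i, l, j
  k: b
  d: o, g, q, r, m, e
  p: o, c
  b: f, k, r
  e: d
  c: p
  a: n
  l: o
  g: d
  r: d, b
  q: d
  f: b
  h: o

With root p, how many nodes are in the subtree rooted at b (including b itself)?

b's subtree: {b, k, f}, size 3.

3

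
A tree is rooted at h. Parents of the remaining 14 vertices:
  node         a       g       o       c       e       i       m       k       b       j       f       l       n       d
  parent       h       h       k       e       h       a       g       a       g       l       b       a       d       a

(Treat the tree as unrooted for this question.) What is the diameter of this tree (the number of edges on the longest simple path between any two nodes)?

A longest path is n-d-a-h-g-b-f, with 6 edges.

6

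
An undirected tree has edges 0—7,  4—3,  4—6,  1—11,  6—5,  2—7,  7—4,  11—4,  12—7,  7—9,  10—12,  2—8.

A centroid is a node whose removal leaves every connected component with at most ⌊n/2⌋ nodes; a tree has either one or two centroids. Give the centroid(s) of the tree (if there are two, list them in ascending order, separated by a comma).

7

Delete 7: the remaining components have sizes 6, 2, 2, 1, 1. Max 6 ≤ 6, so 7 is a centroid.
No neighbour of 7 does as well, so 7 is the unique centroid.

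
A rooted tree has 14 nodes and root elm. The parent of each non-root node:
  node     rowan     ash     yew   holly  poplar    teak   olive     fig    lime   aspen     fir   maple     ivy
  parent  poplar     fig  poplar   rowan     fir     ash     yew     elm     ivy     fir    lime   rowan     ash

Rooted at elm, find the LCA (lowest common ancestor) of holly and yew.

holly's ancestor chain is holly, rowan, poplar, fir, lime, ivy, ash, fig, elm and yew's is yew, poplar, fir, lime, ivy, ash, fig, elm; they first meet at poplar.

poplar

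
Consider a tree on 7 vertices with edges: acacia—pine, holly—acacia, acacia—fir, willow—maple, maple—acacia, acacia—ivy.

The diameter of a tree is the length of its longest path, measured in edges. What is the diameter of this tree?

BFS from willow reaches ivy last, at distance 3; BFS from ivy confirms no node is farther.
Path: willow – maple – acacia – ivy.

3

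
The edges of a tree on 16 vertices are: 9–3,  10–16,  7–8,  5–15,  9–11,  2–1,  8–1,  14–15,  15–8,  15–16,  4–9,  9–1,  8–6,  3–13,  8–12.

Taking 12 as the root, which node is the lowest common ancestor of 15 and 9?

8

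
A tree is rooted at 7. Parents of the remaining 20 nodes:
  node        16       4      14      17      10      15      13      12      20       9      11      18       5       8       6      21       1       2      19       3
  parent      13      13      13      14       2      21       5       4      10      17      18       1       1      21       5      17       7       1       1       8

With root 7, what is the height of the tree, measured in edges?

A deepest node is 3, reached by 7 – 1 – 5 – 13 – 14 – 17 – 21 – 8 – 3.
That path has 8 edges, so the height is 8.

8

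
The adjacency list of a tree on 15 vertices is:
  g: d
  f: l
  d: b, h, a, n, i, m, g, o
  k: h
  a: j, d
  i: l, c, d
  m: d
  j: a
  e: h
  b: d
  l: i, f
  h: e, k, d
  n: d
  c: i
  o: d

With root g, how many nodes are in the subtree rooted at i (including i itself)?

4

Descendants of i (including itself): i, l, c, f. That's 4.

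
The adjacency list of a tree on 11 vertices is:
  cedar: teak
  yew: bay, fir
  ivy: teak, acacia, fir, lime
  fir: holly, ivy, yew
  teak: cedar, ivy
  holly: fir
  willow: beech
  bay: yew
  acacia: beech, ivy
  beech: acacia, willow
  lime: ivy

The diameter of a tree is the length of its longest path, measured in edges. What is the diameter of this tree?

A longest path is bay - yew - fir - ivy - acacia - beech - willow, with 6 edges.

6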